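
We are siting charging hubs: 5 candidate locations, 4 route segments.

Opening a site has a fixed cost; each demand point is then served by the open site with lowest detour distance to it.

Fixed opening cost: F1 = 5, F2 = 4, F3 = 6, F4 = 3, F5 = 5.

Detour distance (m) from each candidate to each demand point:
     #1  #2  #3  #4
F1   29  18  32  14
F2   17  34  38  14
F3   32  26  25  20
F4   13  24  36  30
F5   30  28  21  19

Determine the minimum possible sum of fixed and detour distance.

Open {F1, F4, F5}: assign each demand point to its cheapest open site.
  #1→F4 13, #2→F1 18, #3→F5 21, #4→F1 14
  detour distance 66, fixed 13 → total 79.
Compare {F1, F2, F4, F5}: detour distance 66 + fixed 17 = 83.
Compare {F1, F2, F5}: detour distance 70 + fixed 14 = 84.
Compare {F1, F3, F4}: detour distance 70 + fixed 14 = 84.
All other subsets cost ≥ 83. Minimum total cost: 79.

79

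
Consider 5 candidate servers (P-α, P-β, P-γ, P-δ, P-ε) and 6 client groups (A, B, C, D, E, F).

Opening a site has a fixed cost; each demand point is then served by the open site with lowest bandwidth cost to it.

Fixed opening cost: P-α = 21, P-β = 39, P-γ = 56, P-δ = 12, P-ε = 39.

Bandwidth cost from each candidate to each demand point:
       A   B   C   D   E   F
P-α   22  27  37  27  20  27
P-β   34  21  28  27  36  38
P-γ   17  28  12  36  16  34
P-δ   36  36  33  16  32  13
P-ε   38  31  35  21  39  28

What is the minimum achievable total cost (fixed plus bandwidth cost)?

164

Open {P-α, P-δ}: assign each demand point to its cheapest open site.
  A→P-α 22, B→P-α 27, C→P-δ 33, D→P-δ 16, E→P-α 20, F→P-δ 13
  bandwidth cost 131, fixed 33 → total 164.
Compare {P-γ, P-δ}: bandwidth cost 102 + fixed 68 = 170.
Compare {P-δ}: bandwidth cost 166 + fixed 12 = 178.
Compare {P-α}: bandwidth cost 160 + fixed 21 = 181.
All other subsets cost ≥ 170. Minimum total cost: 164.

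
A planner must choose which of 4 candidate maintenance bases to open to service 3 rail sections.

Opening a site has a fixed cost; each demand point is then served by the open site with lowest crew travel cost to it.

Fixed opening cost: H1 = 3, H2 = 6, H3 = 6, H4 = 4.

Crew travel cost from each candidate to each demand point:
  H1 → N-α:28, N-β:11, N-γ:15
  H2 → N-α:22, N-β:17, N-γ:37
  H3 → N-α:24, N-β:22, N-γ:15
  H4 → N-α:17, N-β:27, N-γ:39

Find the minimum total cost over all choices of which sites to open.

50

Open {H1, H4}: assign each demand point to its cheapest open site.
  N-α→H4 17, N-β→H1 11, N-γ→H1 15
  crew travel cost 43, fixed 7 → total 50.
Compare {H1, H2, H4}: crew travel cost 43 + fixed 13 = 56.
Compare {H1, H3, H4}: crew travel cost 43 + fixed 13 = 56.
Compare {H1}: crew travel cost 54 + fixed 3 = 57.
All other subsets cost ≥ 56. Minimum total cost: 50.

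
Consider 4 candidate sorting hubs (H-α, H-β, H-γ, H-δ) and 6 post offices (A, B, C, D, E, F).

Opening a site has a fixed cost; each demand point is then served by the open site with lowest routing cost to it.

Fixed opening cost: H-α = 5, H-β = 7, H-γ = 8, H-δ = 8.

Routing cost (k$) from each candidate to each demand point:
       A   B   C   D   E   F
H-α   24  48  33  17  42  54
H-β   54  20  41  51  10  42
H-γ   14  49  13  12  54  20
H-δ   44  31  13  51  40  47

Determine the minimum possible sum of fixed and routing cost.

Open {H-β, H-γ}: assign each demand point to its cheapest open site.
  A→H-γ 14, B→H-β 20, C→H-γ 13, D→H-γ 12, E→H-β 10, F→H-γ 20
  routing cost 89, fixed 15 → total 104.
Compare {H-α, H-β, H-γ}: routing cost 89 + fixed 20 = 109.
Compare {H-β, H-γ, H-δ}: routing cost 89 + fixed 23 = 112.
Compare {H-α, H-β, H-γ, H-δ}: routing cost 89 + fixed 28 = 117.
All other subsets cost ≥ 109. Minimum total cost: 104.

104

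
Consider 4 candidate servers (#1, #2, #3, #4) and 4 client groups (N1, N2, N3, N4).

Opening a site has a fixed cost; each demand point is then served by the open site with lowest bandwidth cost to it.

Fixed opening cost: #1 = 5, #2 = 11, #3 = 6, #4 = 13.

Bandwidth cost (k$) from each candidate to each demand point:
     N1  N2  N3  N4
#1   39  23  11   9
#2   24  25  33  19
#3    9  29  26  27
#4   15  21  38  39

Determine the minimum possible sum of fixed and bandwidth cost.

Open {#1, #3}: assign each demand point to its cheapest open site.
  N1→#3 9, N2→#1 23, N3→#1 11, N4→#1 9
  bandwidth cost 52, fixed 11 → total 63.
Compare {#1, #4}: bandwidth cost 56 + fixed 18 = 74.
Compare {#1, #2, #3}: bandwidth cost 52 + fixed 22 = 74.
Compare {#1, #3, #4}: bandwidth cost 50 + fixed 24 = 74.
All other subsets cost ≥ 74. Minimum total cost: 63.

63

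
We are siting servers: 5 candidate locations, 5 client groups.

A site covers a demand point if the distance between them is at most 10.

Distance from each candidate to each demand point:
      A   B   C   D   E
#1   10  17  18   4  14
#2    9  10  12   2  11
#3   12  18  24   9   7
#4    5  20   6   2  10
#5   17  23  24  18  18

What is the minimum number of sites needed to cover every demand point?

Coverage sets (demand points within 10 of each site):
  #1: {A, D}
  #2: {A, B, D}
  #3: {D, E}
  #4: {A, C, D, E}
  #5: {}
No single site covers all 5 demand points.
But {#2, #4} covers everything, so the minimum is 2.

2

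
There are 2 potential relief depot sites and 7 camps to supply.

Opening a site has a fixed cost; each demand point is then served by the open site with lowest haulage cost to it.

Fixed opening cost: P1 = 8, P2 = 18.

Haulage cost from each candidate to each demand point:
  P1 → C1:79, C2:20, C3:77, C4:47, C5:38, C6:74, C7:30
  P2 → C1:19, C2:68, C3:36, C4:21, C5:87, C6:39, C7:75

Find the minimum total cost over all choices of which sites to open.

Open {P1, P2}: assign each demand point to its cheapest open site.
  C1→P2 19, C2→P1 20, C3→P2 36, C4→P2 21, C5→P1 38, C6→P2 39, C7→P1 30
  haulage cost 203, fixed 26 → total 229.
Compare {P2}: haulage cost 345 + fixed 18 = 363.
Compare {P1}: haulage cost 365 + fixed 8 = 373.

229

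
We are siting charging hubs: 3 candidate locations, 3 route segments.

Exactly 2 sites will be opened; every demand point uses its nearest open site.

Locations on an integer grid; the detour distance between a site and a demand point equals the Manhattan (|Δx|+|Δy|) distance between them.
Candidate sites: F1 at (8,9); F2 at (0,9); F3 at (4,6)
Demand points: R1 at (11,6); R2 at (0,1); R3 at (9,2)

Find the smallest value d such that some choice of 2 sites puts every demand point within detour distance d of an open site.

8

Open {F1, F2}.
  Farthest demand point is R2 at detour distance 8 (to F2); all others are ≤ 8.
With {F1, F3} the worst case is 9.
With {F2, F3} the worst case is 9.
No size-2 selection achieves below 8.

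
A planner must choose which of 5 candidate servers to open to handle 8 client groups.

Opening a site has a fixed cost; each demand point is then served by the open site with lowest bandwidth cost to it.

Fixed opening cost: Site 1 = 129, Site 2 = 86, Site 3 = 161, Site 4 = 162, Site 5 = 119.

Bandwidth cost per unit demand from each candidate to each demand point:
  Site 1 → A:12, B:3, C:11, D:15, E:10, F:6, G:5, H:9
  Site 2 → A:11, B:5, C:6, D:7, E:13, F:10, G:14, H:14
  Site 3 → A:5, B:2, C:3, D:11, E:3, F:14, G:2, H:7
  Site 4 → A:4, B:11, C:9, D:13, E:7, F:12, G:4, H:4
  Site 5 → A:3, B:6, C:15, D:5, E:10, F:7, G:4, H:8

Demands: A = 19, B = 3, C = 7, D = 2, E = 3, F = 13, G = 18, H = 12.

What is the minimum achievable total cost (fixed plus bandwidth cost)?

594

Open {Site 3, Site 5}: assign each demand point to its cheapest open site.
  A→Site 5 19×3=57, B→Site 3 3×2=6, C→Site 3 7×3=21, D→Site 5 2×5=10, E→Site 3 3×3=9, F→Site 5 13×7=91, G→Site 3 18×2=36, H→Site 3 12×7=84
  bandwidth cost 314, fixed 280 → total 594.
Compare {Site 5}: bandwidth cost 479 + fixed 119 = 598.
Compare {Site 3}: bandwidth cost 455 + fixed 161 = 616.
Compare {Site 2, Site 5}: bandwidth cost 413 + fixed 205 = 618.
All other subsets cost ≥ 598. Minimum total cost: 594.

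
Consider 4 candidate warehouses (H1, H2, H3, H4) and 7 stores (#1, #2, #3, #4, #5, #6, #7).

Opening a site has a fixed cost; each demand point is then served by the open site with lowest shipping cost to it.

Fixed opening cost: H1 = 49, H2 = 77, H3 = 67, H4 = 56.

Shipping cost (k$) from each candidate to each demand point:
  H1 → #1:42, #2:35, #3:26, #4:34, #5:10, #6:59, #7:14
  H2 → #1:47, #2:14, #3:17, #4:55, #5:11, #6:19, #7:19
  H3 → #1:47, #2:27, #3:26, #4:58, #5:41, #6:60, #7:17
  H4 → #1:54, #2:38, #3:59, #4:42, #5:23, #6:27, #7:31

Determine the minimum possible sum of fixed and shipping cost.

Open {H2}: assign each demand point to its cheapest open site.
  #1→H2 47, #2→H2 14, #3→H2 17, #4→H2 55, #5→H2 11, #6→H2 19, #7→H2 19
  shipping cost 182, fixed 77 → total 259.
Compare {H1}: shipping cost 220 + fixed 49 = 269.
Compare {H1, H2}: shipping cost 150 + fixed 126 = 276.
Compare {H1, H4}: shipping cost 188 + fixed 105 = 293.
All other subsets cost ≥ 269. Minimum total cost: 259.

259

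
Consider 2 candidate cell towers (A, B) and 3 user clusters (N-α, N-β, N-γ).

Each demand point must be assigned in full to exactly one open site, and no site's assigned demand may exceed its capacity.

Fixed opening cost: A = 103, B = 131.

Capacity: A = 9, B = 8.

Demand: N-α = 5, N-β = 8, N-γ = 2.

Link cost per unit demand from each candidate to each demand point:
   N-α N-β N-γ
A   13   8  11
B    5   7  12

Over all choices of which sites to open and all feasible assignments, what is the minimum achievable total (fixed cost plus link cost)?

Open {A, B}; cheapest assignment that respects the capacities:
  A (cap 9, load 8): N-β — cost 8×8 = 64
  B (cap 8, load 7): N-α, N-γ — cost 5×5 + 2×12 = 49
  Shipping 113, fixed 234 → total 347.
  Any other capacity-feasible assignment to {A, B} ships for at least 113.
Total demand is 15 and no other set of sites has combined capacity ≥ 15, so {A, B} is the only feasible choice of open sites. Minimum: 347.

347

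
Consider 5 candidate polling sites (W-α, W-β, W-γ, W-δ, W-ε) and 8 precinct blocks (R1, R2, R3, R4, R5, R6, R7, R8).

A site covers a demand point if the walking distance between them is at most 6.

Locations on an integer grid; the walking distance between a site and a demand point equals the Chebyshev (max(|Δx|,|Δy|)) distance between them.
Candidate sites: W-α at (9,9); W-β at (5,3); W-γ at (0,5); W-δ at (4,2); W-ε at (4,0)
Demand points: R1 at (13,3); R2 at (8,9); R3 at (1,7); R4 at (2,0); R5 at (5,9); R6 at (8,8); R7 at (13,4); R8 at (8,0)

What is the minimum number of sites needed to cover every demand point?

2

Coverage sets (demand points within 6 of each site):
  W-α: {R1, R2, R5, R6, R7}
  W-β: {R2, R3, R4, R5, R6, R8}
  W-γ: {R3, R4, R5}
  W-δ: {R3, R4, R6, R8}
  W-ε: {R4, R8}
No single site covers all 8 demand points.
But {W-α, W-β} covers everything, so the minimum is 2.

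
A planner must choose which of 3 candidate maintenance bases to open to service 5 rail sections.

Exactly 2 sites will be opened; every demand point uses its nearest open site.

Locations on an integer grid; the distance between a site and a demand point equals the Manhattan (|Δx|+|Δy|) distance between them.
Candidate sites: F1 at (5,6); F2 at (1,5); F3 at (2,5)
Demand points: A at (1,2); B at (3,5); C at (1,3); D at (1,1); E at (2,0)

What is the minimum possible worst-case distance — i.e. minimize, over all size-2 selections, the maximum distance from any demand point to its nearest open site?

Open {F1, F3}.
  Farthest demand point is D at distance 5 (to F3); all others are ≤ 5.
With {F2, F3} the worst case is 5.
With {F1, F2} the worst case is 6.
No size-2 selection achieves below 5.

5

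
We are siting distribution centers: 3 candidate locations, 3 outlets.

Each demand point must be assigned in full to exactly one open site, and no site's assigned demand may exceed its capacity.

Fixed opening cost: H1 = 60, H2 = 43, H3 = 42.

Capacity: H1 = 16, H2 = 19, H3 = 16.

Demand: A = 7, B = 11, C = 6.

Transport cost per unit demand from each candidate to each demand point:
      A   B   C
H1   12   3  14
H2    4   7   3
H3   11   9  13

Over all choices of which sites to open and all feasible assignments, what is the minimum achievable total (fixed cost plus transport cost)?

Open {H1, H2}; cheapest assignment that respects the capacities:
  H1 (cap 16, load 11): B — cost 11×3 = 33
  H2 (cap 19, load 13): A, C — cost 7×4 + 6×3 = 46
  Shipping 79, fixed 103 → total 182.
  Any other capacity-feasible assignment to {H1, H2} ships for at least 79.
Compare {H1, H2, H3}: its best feasible assignment gives total 224.
Compare {H2, H3}: its best feasible assignment gives total 230.
Every other set of open sites that can feasibly serve all demand totals ≥ 224 even under its best assignment. Minimum: 182.

182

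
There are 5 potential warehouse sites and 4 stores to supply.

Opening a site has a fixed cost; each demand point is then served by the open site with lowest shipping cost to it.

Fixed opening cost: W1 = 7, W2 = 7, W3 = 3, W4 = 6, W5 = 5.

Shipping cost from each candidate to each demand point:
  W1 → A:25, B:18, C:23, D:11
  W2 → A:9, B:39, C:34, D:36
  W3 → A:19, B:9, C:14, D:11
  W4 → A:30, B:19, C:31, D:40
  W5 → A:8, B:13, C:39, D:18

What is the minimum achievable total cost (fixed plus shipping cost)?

50

Open {W3, W5}: assign each demand point to its cheapest open site.
  A→W5 8, B→W3 9, C→W3 14, D→W3 11
  shipping cost 42, fixed 8 → total 50.
Compare {W2, W3}: shipping cost 43 + fixed 10 = 53.
Compare {W3}: shipping cost 53 + fixed 3 = 56.
Compare {W3, W4, W5}: shipping cost 42 + fixed 14 = 56.
All other subsets cost ≥ 53. Minimum total cost: 50.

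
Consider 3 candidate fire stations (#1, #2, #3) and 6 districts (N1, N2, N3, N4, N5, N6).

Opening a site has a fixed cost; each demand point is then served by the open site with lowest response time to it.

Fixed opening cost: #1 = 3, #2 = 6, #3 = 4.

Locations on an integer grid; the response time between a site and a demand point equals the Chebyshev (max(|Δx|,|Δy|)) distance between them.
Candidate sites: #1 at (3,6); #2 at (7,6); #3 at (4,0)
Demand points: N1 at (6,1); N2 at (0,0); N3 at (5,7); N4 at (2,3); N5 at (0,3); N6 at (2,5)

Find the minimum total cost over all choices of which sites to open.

22

Open {#1, #3}: assign each demand point to its cheapest open site.
  N1→#3 2, N2→#3 4, N3→#1 2, N4→#1 3, N5→#1 3, N6→#1 1
  response time 15, fixed 7 → total 22.
Compare {#1}: response time 20 + fixed 3 = 23.
Compare {#1, #2, #3}: response time 15 + fixed 13 = 28.
Compare {#3}: response time 25 + fixed 4 = 29.
All other subsets cost ≥ 23. Minimum total cost: 22.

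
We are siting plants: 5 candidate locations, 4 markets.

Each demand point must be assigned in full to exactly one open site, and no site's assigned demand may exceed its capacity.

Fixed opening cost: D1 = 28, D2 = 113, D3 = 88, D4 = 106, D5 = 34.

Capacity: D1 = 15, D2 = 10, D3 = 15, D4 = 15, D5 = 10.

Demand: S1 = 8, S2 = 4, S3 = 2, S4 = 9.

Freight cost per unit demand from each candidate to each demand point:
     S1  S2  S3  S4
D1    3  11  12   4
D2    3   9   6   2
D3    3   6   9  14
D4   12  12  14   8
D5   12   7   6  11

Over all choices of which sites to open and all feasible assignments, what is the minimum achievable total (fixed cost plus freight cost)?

218

Open {D1, D3}; cheapest assignment that respects the capacities:
  D1 (cap 15, load 9): S4 — cost 9×4 = 36
  D3 (cap 15, load 14): S1, S2, S3 — cost 8×3 + 4×6 + 2×9 = 66
  Shipping 102, fixed 116 → total 218.
  Any other capacity-feasible assignment to {D1, D3} ships for at least 102.
Compare {D1, D3, D5}: its best feasible assignment gives total 246.
Compare {D1, D5}: its best feasible assignment gives total 250.
Every other set of open sites that can feasibly serve all demand totals ≥ 246 even under its best assignment. Minimum: 218.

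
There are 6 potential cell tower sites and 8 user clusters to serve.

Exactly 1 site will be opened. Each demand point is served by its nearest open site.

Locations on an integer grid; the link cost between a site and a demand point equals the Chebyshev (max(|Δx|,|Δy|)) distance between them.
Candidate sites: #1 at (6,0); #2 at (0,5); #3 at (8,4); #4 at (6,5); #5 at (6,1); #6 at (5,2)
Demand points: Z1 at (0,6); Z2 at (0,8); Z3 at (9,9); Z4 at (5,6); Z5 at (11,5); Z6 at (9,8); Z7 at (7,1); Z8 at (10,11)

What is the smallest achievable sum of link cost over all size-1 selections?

Open {#4}.
  Z1→#4 6, Z2→#4 6, Z3→#4 4, Z4→#4 1, Z5→#4 5, Z6→#4 3, Z7→#4 4, Z8→#4 6  ⇒ total 35.
Compare {#3}: total 41.
Compare {#6}: total 45.
No size-1 selection does better; minimum is 35.

35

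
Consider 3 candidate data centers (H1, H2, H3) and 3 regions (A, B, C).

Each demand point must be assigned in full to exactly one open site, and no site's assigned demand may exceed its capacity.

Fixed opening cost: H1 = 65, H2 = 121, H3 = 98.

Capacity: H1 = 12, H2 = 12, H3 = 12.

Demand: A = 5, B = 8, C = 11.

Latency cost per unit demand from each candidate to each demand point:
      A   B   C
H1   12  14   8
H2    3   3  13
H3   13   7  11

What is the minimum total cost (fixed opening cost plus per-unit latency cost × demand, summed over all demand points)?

443

Open {H1, H2, H3}; cheapest assignment that respects the capacities:
  H1 (cap 12, load 11): C — cost 11×8 = 88
  H2 (cap 12, load 5): A — cost 5×3 = 15
  H3 (cap 12, load 8): B — cost 8×7 = 56
  Shipping 159, fixed 284 → total 443.
  Any other capacity-feasible assignment to {H1, H2, H3} ships for at least 159.
Total demand is 24; every other set of sites either has combined capacity below 24 or cannot fit the demands without splitting one across sites, so {H1, H2, H3} is the only feasible choice of open sites. Minimum: 443.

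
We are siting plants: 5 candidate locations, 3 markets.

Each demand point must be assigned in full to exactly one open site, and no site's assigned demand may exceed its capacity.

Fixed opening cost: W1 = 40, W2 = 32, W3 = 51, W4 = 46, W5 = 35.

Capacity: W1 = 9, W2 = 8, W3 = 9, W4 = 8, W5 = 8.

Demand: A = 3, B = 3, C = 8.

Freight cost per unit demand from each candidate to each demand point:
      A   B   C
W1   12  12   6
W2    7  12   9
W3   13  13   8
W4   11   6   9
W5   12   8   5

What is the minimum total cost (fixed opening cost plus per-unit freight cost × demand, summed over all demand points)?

Open {W2, W5}; cheapest assignment that respects the capacities:
  W2 (cap 8, load 6): A, B — cost 3×7 + 3×12 = 57
  W5 (cap 8, load 8): C — cost 8×5 = 40
  Shipping 97, fixed 67 → total 164.
  Any other capacity-feasible assignment to {W2, W5} ships for at least 97.
Compare {W4, W5}: its best feasible assignment gives total 172.
Compare {W1, W2}: its best feasible assignment gives total 177.
Every other set of open sites that can feasibly serve all demand totals ≥ 172 even under its best assignment. Minimum: 164.

164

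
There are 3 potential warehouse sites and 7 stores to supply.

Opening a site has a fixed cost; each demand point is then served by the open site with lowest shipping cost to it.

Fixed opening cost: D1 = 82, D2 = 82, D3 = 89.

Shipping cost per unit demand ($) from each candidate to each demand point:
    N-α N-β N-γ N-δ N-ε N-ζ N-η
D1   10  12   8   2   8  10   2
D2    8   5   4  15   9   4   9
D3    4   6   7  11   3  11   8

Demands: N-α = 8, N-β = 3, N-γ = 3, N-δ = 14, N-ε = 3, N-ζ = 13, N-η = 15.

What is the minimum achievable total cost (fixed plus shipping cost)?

389

Open {D1, D2}: assign each demand point to its cheapest open site.
  N-α→D2 8×8=64, N-β→D2 3×5=15, N-γ→D2 3×4=12, N-δ→D1 14×2=28, N-ε→D1 3×8=24, N-ζ→D2 13×4=52, N-η→D1 15×2=30
  shipping cost 225, fixed 164 → total 389.
Compare {D1, D2, D3}: shipping cost 178 + fixed 253 = 431.
Compare {D1}: shipping cost 352 + fixed 82 = 434.
Compare {D1, D3}: shipping cost 268 + fixed 171 = 439.
All other subsets cost ≥ 431. Minimum total cost: 389.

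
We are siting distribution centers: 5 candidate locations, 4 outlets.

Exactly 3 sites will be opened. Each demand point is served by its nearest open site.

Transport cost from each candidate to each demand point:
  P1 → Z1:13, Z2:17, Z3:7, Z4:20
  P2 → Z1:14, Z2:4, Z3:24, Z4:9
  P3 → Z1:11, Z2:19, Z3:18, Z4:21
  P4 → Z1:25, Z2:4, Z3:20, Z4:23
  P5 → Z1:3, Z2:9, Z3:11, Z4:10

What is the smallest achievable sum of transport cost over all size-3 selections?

23

Open {P1, P2, P5}.
  Z1→P5 3, Z2→P2 4, Z3→P1 7, Z4→P2 9  ⇒ total 23.
Compare {P1, P4, P5}: total 24.
Compare {P2, P3, P5}: total 27.
No size-3 selection does better; minimum is 23.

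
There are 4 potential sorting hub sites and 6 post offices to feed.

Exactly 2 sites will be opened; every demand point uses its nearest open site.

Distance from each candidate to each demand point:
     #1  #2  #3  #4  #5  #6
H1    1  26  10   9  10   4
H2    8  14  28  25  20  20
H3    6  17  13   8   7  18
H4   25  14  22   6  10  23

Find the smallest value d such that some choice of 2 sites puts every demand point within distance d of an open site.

14

Open {H1, H2}.
  Farthest demand point is #2 at distance 14 (to H2); all others are ≤ 14.
With {H1, H4} the worst case is 14.
With {H1, H3} the worst case is 17.
No size-2 selection achieves below 14.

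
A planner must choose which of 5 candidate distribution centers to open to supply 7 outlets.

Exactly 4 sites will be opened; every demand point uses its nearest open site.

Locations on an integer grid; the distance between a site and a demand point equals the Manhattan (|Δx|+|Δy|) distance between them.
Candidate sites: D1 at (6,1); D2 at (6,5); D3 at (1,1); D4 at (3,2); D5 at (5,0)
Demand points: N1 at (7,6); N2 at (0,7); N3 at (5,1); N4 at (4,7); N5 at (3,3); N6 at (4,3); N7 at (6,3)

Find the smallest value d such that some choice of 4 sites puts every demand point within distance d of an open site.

Open {D1, D2, D3, D4}.
  Farthest demand point is N2 at distance 7 (to D3); all others are ≤ 7.
With {D1, D2, D3, D5} the worst case is 7.
With {D1, D3, D4, D5} the worst case is 7.
No size-4 selection achieves below 7.

7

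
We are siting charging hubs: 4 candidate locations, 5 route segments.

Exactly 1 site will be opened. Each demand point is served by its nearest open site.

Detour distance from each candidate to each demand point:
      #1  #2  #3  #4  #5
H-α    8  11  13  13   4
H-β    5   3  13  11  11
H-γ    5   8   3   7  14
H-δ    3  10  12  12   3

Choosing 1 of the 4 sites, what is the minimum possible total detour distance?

Open {H-γ}.
  #1→H-γ 5, #2→H-γ 8, #3→H-γ 3, #4→H-γ 7, #5→H-γ 14  ⇒ total 37.
Compare {H-δ}: total 40.
Compare {H-β}: total 43.
No size-1 selection does better; minimum is 37.

37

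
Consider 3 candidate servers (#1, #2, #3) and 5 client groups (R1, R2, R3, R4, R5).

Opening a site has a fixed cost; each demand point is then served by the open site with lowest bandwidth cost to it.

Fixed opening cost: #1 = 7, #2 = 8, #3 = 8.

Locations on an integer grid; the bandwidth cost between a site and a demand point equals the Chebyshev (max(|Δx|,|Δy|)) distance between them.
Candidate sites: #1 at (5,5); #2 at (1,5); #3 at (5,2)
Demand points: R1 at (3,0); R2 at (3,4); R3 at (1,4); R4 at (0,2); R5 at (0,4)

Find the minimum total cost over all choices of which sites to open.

20

Open {#2}: assign each demand point to its cheapest open site.
  R1→#2 5, R2→#2 2, R3→#2 1, R4→#2 3, R5→#2 1
  bandwidth cost 12, fixed 8 → total 20.
Compare {#2, #3}: bandwidth cost 9 + fixed 16 = 25.
Compare {#3}: bandwidth cost 18 + fixed 8 = 26.
Compare {#1, #2}: bandwidth cost 12 + fixed 15 = 27.
All other subsets cost ≥ 25. Minimum total cost: 20.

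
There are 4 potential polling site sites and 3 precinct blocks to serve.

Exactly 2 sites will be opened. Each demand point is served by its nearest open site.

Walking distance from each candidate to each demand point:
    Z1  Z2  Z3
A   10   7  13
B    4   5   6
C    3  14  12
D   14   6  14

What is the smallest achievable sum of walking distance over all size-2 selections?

Open {B, C}.
  Z1→C 3, Z2→B 5, Z3→B 6  ⇒ total 14.
Compare {A, B}: total 15.
Compare {B, D}: total 15.
No size-2 selection does better; minimum is 14.

14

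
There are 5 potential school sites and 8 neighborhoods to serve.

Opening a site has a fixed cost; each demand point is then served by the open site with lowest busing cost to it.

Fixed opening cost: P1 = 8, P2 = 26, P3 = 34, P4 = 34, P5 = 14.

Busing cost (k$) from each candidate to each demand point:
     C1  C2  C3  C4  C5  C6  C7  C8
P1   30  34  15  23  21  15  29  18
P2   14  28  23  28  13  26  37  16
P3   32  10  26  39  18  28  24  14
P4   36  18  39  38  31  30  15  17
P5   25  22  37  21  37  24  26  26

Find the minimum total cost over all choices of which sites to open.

Open {P1, P5}: assign each demand point to its cheapest open site.
  C1→P5 25, C2→P5 22, C3→P1 15, C4→P5 21, C5→P1 21, C6→P1 15, C7→P5 26, C8→P1 18
  busing cost 163, fixed 22 → total 185.
Compare {P1, P2}: busing cost 153 + fixed 34 = 187.
Compare {P1, P2, P5}: busing cost 142 + fixed 48 = 190.
Compare {P1, P3}: busing cost 149 + fixed 42 = 191.
All other subsets cost ≥ 187. Minimum total cost: 185.

185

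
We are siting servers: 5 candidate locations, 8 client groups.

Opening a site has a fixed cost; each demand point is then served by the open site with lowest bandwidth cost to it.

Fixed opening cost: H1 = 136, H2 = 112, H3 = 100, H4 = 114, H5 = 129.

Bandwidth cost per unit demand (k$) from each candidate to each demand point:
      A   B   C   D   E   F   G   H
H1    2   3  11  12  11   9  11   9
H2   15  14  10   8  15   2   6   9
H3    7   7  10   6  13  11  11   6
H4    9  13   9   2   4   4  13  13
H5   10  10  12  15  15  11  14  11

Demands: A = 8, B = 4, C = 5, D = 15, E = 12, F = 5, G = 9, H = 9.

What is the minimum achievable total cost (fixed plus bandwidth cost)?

594

Open {H3, H4}: assign each demand point to its cheapest open site.
  A→H3 8×7=56, B→H3 4×7=28, C→H4 5×9=45, D→H4 15×2=30, E→H4 12×4=48, F→H4 5×4=20, G→H3 9×11=99, H→H3 9×6=54
  bandwidth cost 380, fixed 214 → total 594.
Compare {H1, H4}: bandwidth cost 351 + fixed 250 = 601.
Compare {H4}: bandwidth cost 501 + fixed 114 = 615.
Compare {H2, H4}: bandwidth cost 392 + fixed 226 = 618.
All other subsets cost ≥ 601. Minimum total cost: 594.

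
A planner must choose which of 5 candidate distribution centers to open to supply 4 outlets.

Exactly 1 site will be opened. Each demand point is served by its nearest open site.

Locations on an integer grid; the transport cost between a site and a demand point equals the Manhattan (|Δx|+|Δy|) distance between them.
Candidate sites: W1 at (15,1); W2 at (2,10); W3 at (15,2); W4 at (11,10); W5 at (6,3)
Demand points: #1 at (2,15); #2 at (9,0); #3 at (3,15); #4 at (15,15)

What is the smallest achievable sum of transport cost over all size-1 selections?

Open {W2}.
  #1→W2 5, #2→W2 17, #3→W2 6, #4→W2 18  ⇒ total 46.
Compare {W4}: total 48.
Compare {W5}: total 58.
No size-1 selection does better; minimum is 46.

46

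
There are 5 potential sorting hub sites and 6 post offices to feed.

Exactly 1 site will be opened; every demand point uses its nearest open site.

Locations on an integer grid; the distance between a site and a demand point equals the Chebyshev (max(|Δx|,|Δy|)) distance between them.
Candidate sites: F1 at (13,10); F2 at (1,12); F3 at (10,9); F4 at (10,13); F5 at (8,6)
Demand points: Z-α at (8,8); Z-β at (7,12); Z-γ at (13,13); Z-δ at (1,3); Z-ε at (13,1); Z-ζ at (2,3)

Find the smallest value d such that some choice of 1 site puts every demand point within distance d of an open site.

Open {F5}.
  Farthest demand point is Z-γ at distance 7 (to F5); all others are ≤ 7.
With {F3} the worst case is 9.
With {F1} the worst case is 12.
No size-1 selection achieves below 7.

7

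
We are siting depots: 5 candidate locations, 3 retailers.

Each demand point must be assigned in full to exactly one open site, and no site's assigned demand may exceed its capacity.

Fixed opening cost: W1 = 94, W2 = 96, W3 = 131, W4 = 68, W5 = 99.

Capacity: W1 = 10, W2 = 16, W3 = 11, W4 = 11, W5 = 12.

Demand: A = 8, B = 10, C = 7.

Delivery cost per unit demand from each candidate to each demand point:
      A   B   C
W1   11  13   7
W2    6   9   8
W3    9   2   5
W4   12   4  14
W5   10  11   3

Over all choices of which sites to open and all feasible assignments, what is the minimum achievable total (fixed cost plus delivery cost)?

308

Open {W2, W4}; cheapest assignment that respects the capacities:
  W2 (cap 16, load 15): A, C — cost 8×6 + 7×8 = 104
  W4 (cap 11, load 10): B — cost 10×4 = 40
  Shipping 144, fixed 164 → total 308.
  Any other capacity-feasible assignment to {W2, W4} ships for at least 144.
Compare {W2, W3}: its best feasible assignment gives total 351.
Compare {W2, W4, W5}: its best feasible assignment gives total 372.
Every other set of open sites that can feasibly serve all demand totals ≥ 351 even under its best assignment. Minimum: 308.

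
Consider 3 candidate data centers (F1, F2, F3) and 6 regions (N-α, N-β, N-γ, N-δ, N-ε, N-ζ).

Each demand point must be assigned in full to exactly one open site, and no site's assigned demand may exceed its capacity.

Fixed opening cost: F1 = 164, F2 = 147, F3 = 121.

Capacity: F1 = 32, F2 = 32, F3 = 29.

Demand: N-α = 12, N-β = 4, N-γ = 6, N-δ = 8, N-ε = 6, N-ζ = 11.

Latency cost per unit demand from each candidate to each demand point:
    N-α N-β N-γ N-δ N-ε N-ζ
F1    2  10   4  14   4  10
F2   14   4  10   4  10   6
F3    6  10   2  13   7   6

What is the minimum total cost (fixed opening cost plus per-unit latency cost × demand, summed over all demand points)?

Open {F1, F2}; cheapest assignment that respects the capacities:
  F1 (cap 32, load 24): N-α, N-γ, N-ε — cost 12×2 + 6×4 + 6×4 = 72
  F2 (cap 32, load 23): N-β, N-δ, N-ζ — cost 4×4 + 8×4 + 11×6 = 114
  Shipping 186, fixed 311 → total 497.
  Any other capacity-feasible assignment to {F1, F2} ships for at least 186.
Compare {F2, F3}: its best feasible assignment gives total 508.
Compare {F1, F3}: its best feasible assignment gives total 555.
Every other set of open sites that can feasibly serve all demand totals ≥ 508 even under its best assignment. Minimum: 497.

497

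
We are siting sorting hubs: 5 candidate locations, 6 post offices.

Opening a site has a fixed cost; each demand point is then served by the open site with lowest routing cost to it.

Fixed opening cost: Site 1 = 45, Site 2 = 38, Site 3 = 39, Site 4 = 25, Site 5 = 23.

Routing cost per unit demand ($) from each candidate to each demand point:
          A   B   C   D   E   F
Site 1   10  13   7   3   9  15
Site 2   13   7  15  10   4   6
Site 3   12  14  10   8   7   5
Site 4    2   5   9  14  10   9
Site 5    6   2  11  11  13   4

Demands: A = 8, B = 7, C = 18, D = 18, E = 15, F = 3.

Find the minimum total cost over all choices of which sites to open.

413

Open {Site 1, Site 2, Site 4, Site 5}: assign each demand point to its cheapest open site.
  A→Site 4 8×2=16, B→Site 5 7×2=14, C→Site 1 18×7=126, D→Site 1 18×3=54, E→Site 2 15×4=60, F→Site 5 3×4=12
  routing cost 282, fixed 131 → total 413.
Compare {Site 1, Site 2, Site 4}: routing cost 309 + fixed 108 = 417.
Compare {Site 1, Site 2, Site 5}: routing cost 314 + fixed 106 = 420.
Compare {Site 1, Site 4, Site 5}: routing cost 357 + fixed 93 = 450.
All other subsets cost ≥ 417. Minimum total cost: 413.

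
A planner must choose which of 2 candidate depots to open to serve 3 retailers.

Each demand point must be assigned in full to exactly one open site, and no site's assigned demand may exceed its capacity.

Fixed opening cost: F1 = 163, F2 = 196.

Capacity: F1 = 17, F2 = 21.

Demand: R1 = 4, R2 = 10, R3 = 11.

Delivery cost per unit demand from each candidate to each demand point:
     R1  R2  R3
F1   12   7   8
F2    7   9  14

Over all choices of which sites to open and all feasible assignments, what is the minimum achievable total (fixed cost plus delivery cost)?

Open {F1, F2}; cheapest assignment that respects the capacities:
  F1 (cap 17, load 11): R3 — cost 11×8 = 88
  F2 (cap 21, load 14): R1, R2 — cost 4×7 + 10×9 = 118
  Shipping 206, fixed 359 → total 565.
  Any other capacity-feasible assignment to {F1, F2} ships for at least 206.
Total demand is 25 and no other set of sites has combined capacity ≥ 25, so {F1, F2} is the only feasible choice of open sites. Minimum: 565.

565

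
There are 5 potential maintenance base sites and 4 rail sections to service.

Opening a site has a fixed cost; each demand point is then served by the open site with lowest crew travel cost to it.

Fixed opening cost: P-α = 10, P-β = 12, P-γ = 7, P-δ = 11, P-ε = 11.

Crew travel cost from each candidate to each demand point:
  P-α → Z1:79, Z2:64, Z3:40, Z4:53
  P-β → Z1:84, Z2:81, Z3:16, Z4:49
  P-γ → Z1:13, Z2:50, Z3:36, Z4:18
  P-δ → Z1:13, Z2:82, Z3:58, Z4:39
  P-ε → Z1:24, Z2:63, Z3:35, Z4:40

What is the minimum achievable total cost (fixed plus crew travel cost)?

116

Open {P-β, P-γ}: assign each demand point to its cheapest open site.
  Z1→P-γ 13, Z2→P-γ 50, Z3→P-β 16, Z4→P-γ 18
  crew travel cost 97, fixed 19 → total 116.
Compare {P-γ}: crew travel cost 117 + fixed 7 = 124.
Compare {P-α, P-β, P-γ}: crew travel cost 97 + fixed 29 = 126.
Compare {P-β, P-γ, P-δ}: crew travel cost 97 + fixed 30 = 127.
All other subsets cost ≥ 124. Minimum total cost: 116.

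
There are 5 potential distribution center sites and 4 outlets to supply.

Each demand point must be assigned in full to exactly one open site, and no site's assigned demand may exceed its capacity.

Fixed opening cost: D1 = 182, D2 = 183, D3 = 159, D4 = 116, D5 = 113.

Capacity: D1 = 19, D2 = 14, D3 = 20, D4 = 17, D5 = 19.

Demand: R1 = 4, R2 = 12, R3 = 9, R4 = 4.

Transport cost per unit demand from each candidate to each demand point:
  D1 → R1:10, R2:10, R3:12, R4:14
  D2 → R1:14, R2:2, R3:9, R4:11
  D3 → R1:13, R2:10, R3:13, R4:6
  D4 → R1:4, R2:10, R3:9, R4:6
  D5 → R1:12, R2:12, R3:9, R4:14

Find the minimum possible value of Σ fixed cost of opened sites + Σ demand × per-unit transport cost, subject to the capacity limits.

444

Open {D2, D4}; cheapest assignment that respects the capacities:
  D2 (cap 14, load 12): R2 — cost 12×2 = 24
  D4 (cap 17, load 17): R1, R3, R4 — cost 4×4 + 9×9 + 4×6 = 121
  Shipping 145, fixed 299 → total 444.
  Any other capacity-feasible assignment to {D2, D4} ships for at least 145.
Compare {D4, D5}: its best feasible assignment gives total 494.
Compare {D2, D5}: its best feasible assignment gives total 505.
Every other set of open sites that can feasibly serve all demand totals ≥ 494 even under its best assignment. Minimum: 444.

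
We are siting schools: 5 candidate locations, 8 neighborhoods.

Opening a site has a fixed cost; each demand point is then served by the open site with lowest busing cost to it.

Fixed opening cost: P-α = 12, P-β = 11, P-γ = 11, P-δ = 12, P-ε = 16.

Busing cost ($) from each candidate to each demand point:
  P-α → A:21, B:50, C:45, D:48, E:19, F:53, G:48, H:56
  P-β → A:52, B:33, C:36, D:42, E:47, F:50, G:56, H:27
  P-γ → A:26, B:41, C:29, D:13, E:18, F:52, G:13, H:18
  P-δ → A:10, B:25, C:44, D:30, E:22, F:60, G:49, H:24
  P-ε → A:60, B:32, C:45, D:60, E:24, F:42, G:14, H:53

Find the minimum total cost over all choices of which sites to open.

Open {P-γ, P-δ}: assign each demand point to its cheapest open site.
  A→P-δ 10, B→P-δ 25, C→P-γ 29, D→P-γ 13, E→P-γ 18, F→P-γ 52, G→P-γ 13, H→P-γ 18
  busing cost 178, fixed 23 → total 201.
Compare {P-γ, P-δ, P-ε}: busing cost 168 + fixed 39 = 207.
Compare {P-β, P-γ, P-δ}: busing cost 176 + fixed 34 = 210.
Compare {P-α, P-γ, P-δ}: busing cost 178 + fixed 35 = 213.
All other subsets cost ≥ 207. Minimum total cost: 201.

201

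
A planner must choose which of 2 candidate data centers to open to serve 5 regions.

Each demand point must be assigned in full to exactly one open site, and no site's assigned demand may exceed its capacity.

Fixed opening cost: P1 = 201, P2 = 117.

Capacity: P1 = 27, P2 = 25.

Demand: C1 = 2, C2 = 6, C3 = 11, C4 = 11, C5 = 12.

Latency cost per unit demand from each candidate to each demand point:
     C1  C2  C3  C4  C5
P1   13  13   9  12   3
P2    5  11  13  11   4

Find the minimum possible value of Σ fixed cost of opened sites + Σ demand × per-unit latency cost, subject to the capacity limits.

650

Open {P1, P2}; cheapest assignment that respects the capacities:
  P1 (cap 27, load 23): C3, C5 — cost 11×9 + 12×3 = 135
  P2 (cap 25, load 19): C1, C2, C4 — cost 2×5 + 6×11 + 11×11 = 197
  Shipping 332, fixed 318 → total 650.
  Any other capacity-feasible assignment to {P1, P2} ships for at least 332.
Total demand is 42 and no other set of sites has combined capacity ≥ 42, so {P1, P2} is the only feasible choice of open sites. Minimum: 650.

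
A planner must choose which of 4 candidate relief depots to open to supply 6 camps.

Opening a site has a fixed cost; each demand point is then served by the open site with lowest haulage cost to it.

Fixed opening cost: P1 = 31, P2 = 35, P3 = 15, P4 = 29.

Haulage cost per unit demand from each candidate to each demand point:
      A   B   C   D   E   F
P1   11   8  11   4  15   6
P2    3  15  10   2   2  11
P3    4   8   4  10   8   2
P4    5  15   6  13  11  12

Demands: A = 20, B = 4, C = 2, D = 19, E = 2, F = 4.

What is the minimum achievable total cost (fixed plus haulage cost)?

Open {P2, P3}: assign each demand point to its cheapest open site.
  A→P2 20×3=60, B→P3 4×8=32, C→P3 2×4=8, D→P2 19×2=38, E→P2 2×2=4, F→P3 4×2=8
  haulage cost 150, fixed 50 → total 200.
Compare {P2, P3, P4}: haulage cost 150 + fixed 79 = 229.
Compare {P1, P2, P3}: haulage cost 150 + fixed 81 = 231.
Compare {P1, P2}: haulage cost 178 + fixed 66 = 244.
All other subsets cost ≥ 229. Minimum total cost: 200.

200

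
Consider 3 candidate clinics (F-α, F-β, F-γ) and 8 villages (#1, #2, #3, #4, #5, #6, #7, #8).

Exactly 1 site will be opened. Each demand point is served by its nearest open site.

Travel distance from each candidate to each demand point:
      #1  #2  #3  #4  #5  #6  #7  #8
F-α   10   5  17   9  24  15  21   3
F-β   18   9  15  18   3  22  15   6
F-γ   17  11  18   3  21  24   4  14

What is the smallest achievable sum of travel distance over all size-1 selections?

104

Open {F-α}.
  #1→F-α 10, #2→F-α 5, #3→F-α 17, #4→F-α 9, #5→F-α 24, #6→F-α 15, #7→F-α 21, #8→F-α 3  ⇒ total 104.
Compare {F-β}: total 106.
Compare {F-γ}: total 112.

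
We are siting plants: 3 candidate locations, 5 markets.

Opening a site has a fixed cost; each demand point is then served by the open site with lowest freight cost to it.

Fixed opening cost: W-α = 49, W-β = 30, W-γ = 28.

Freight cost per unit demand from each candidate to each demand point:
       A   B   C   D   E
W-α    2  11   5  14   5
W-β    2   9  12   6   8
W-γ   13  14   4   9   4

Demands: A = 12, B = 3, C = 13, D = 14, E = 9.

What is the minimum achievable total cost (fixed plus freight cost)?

281

Open {W-β, W-γ}: assign each demand point to its cheapest open site.
  A→W-β 12×2=24, B→W-β 3×9=27, C→W-γ 13×4=52, D→W-β 14×6=84, E→W-γ 9×4=36
  freight cost 223, fixed 58 → total 281.
Compare {W-α, W-β}: freight cost 245 + fixed 79 = 324.
Compare {W-α, W-β, W-γ}: freight cost 223 + fixed 107 = 330.
Compare {W-α, W-γ}: freight cost 271 + fixed 77 = 348.
All other subsets cost ≥ 324. Minimum total cost: 281.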